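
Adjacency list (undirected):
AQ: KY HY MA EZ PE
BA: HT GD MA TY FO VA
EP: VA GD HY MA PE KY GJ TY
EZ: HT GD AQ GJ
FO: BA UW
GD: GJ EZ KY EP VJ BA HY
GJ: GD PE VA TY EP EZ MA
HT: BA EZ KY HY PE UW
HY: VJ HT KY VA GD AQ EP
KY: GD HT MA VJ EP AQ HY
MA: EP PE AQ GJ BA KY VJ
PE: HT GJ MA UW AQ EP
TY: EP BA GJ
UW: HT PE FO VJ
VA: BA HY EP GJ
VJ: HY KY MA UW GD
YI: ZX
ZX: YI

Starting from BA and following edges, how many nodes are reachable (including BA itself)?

BFS from BA visits: BA, VA, TY, MA, HT, GD, FO, HY, GJ, EP, VJ, PE, KY, AQ, UW, EZ
Reachable nodes: 16 of 18 total.

16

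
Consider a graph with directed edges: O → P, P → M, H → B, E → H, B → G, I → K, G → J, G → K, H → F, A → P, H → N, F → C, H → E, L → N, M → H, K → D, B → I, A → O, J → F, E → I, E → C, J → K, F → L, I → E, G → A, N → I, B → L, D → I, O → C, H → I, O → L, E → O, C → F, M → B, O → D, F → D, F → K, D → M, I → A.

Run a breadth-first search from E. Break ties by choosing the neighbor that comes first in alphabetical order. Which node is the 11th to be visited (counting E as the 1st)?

D

Visit E; enqueue C, H, I, O → queue [C, H, I, O]
Visit C; enqueue F → queue [H, I, O, F]
Visit H; enqueue B, N → queue [I, O, F, B, N]
Visit I; enqueue A, K → queue [O, F, B, N, A, K]
Visit O; enqueue D, L, P → queue [F, B, N, A, K, D, L, P]
Visit F → queue [B, N, A, K, D, L, P]
Visit B; enqueue G → queue [N, A, K, D, L, P, G]
Visit N → queue [A, K, D, L, P, G]
Visit A → queue [K, D, L, P, G]
Visit K → queue [D, L, P, G]
Visit D; enqueue M → queue [L, P, G, M]
Visit L → queue [P, G, M]
Visit P → queue [G, M]
Visit G; enqueue J → queue [M, J]
Visit M → queue [J]
Visit J → queue []

Visit order: E, C, H, I, O, F, B, N, A, K, D, L, P, G, M, J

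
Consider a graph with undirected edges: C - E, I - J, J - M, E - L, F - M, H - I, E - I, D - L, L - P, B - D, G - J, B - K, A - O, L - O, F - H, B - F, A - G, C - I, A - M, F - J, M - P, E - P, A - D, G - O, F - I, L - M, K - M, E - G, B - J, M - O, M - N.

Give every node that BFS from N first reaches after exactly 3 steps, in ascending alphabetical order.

B, D, E, G, H, I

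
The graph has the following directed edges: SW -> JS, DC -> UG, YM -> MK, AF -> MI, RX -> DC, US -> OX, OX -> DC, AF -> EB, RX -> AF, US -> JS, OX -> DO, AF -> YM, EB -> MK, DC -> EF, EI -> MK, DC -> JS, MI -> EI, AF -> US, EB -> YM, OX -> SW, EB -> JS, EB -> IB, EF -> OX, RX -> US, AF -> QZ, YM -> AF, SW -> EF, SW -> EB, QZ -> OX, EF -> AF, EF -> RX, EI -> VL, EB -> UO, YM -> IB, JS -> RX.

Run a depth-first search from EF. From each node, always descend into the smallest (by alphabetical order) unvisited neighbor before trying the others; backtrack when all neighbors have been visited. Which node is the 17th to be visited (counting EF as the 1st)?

Visit EF
EF → AF
AF → EB
EB → IB
EB → JS
JS → RX
RX → DC
DC → UG
RX → US
US → OX
OX → DO
OX → SW
EB → MK
EB → UO
EB → YM
AF → MI
MI → EI
EI → VL
AF → QZ

Visit order: EF, AF, EB, IB, JS, RX, DC, UG, US, OX, DO, SW, MK, UO, YM, MI, EI, VL, QZ

EI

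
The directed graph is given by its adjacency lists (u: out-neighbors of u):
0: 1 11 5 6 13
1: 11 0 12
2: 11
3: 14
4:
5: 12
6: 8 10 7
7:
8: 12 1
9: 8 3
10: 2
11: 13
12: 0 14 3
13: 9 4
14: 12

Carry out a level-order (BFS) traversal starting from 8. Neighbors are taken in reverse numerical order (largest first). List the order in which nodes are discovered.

8 12 1 14 3 0 11 13 6 5 9 4 10 7 2

Visit 8; enqueue 12, 1 → queue [12, 1]
Visit 12; enqueue 14, 3, 0 → queue [1, 14, 3, 0]
Visit 1; enqueue 11 → queue [14, 3, 0, 11]
Visit 14 → queue [3, 0, 11]
Visit 3 → queue [0, 11]
Visit 0; enqueue 13, 6, 5 → queue [11, 13, 6, 5]
Visit 11 → queue [13, 6, 5]
Visit 13; enqueue 9, 4 → queue [6, 5, 9, 4]
Visit 6; enqueue 10, 7 → queue [5, 9, 4, 10, 7]
Visit 5 → queue [9, 4, 10, 7]
Visit 9 → queue [4, 10, 7]
Visit 4 → queue [10, 7]
Visit 10; enqueue 2 → queue [7, 2]
Visit 7 → queue [2]
Visit 2 → queue []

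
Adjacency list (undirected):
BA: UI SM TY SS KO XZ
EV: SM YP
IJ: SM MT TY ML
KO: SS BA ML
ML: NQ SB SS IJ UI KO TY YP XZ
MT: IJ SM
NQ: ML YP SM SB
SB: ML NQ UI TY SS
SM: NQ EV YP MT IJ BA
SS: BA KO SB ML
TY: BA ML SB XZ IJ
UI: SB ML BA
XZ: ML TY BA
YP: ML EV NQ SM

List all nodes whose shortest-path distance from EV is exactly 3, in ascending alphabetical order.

KO, SB, SS, TY, UI, XZ

Level 0: EV
Level 1: SM, YP
Level 2: BA, IJ, ML, MT, NQ
Level 3: KO, SB, SS, TY, UI, XZ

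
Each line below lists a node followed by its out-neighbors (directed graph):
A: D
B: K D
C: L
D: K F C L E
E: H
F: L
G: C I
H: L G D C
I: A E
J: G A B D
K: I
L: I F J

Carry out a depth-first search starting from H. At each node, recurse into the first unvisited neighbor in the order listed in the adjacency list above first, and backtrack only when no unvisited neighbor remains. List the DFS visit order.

H → L → I → A → D → K → F → C → E → J → G → B

Visit H
H → L
L → I
I → A
A → D
D → K
D → F
D → C
D → E
L → J
J → G
J → B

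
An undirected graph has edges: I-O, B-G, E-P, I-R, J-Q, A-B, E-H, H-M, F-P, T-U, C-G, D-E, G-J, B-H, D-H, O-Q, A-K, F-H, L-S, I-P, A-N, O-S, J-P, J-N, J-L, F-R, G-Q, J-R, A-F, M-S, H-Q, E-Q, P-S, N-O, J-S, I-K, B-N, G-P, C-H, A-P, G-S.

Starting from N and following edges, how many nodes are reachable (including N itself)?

19

BFS from N visits: N, O, J, B, A, S, Q, I, R, P, L, G, H, K, F, M, E, C, D
Reachable nodes: 19 of 21 total.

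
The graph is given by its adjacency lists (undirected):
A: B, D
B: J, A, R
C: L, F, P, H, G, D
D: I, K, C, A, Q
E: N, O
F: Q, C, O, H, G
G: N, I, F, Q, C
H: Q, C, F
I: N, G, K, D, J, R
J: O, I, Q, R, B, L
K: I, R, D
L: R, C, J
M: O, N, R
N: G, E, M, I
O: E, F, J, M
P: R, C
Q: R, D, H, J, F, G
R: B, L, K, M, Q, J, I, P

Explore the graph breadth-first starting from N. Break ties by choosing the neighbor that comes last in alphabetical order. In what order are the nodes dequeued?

Visit N; enqueue M, I, G, E → queue [M, I, G, E]
Visit M; enqueue R, O → queue [I, G, E, R, O]
Visit I; enqueue K, J, D → queue [G, E, R, O, K, J, D]
Visit G; enqueue Q, F, C → queue [E, R, O, K, J, D, Q, F, C]
Visit E → queue [R, O, K, J, D, Q, F, C]
Visit R; enqueue P, L, B → queue [O, K, J, D, Q, F, C, P, L, B]
Visit O → queue [K, J, D, Q, F, C, P, L, B]
Visit K → queue [J, D, Q, F, C, P, L, B]
Visit J → queue [D, Q, F, C, P, L, B]
Visit D; enqueue A → queue [Q, F, C, P, L, B, A]
Visit Q; enqueue H → queue [F, C, P, L, B, A, H]
Visit F → queue [C, P, L, B, A, H]
Visit C → queue [P, L, B, A, H]
Visit P → queue [L, B, A, H]
Visit L → queue [B, A, H]
Visit B → queue [A, H]
Visit A → queue [H]
Visit H → queue []

N M I G E R O K J D Q F C P L B A H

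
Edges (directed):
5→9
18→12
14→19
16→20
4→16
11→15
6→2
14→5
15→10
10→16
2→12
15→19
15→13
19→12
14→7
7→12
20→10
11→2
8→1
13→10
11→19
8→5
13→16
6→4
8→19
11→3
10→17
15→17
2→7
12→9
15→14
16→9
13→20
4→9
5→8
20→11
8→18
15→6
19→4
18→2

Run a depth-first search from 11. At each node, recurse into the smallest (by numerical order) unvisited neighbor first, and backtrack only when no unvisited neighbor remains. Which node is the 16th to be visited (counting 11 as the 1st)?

5

Visit 11
11 → 2
2 → 7
7 → 12
12 → 9
11 → 3
11 → 15
15 → 6
6 → 4
4 → 16
16 → 20
20 → 10
10 → 17
15 → 13
15 → 14
14 → 5
5 → 8
8 → 1
8 → 18
8 → 19

Visit order: 11, 2, 7, 12, 9, 3, 15, 6, 4, 16, 20, 10, 17, 13, 14, 5, 8, 1, 18, 19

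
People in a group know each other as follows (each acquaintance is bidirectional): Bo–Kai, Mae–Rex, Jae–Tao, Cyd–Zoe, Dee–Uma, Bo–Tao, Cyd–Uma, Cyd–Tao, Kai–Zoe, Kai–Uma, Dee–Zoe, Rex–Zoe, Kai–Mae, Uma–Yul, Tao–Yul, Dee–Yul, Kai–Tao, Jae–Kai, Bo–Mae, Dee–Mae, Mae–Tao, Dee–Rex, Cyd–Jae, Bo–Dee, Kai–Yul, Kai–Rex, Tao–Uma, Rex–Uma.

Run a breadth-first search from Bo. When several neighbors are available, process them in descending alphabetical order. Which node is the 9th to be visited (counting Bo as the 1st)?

Visit Bo; enqueue Tao, Mae, Kai, Dee → queue [Tao, Mae, Kai, Dee]
Visit Tao; enqueue Yul, Uma, Jae, Cyd → queue [Mae, Kai, Dee, Yul, Uma, Jae, Cyd]
Visit Mae; enqueue Rex → queue [Kai, Dee, Yul, Uma, Jae, Cyd, Rex]
Visit Kai; enqueue Zoe → queue [Dee, Yul, Uma, Jae, Cyd, Rex, Zoe]
Visit Dee → queue [Yul, Uma, Jae, Cyd, Rex, Zoe]
Visit Yul → queue [Uma, Jae, Cyd, Rex, Zoe]
Visit Uma → queue [Jae, Cyd, Rex, Zoe]
Visit Jae → queue [Cyd, Rex, Zoe]
Visit Cyd → queue [Rex, Zoe]
Visit Rex → queue [Zoe]
Visit Zoe → queue []

Visit order: Bo, Tao, Mae, Kai, Dee, Yul, Uma, Jae, Cyd, Rex, Zoe

Cyd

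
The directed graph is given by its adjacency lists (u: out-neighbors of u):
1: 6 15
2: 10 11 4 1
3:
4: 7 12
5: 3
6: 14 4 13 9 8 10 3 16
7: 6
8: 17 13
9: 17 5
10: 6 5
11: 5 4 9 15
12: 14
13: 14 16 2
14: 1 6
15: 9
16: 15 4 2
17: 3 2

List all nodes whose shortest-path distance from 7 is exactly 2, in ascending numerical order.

3, 4, 8, 9, 10, 13, 14, 16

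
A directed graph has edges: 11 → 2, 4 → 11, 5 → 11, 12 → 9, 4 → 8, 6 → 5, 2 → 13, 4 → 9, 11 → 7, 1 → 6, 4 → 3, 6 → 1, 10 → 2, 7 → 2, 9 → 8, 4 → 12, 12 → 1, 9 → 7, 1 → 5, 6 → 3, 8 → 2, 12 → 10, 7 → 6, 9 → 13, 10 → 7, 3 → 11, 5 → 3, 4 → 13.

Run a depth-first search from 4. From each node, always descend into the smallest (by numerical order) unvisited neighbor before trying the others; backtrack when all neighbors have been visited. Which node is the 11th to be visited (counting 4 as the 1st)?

9

Visit 4
4 → 3
3 → 11
11 → 2
2 → 13
11 → 7
7 → 6
6 → 1
1 → 5
4 → 8
4 → 9
4 → 12
12 → 10

Visit order: 4, 3, 11, 2, 13, 7, 6, 1, 5, 8, 9, 12, 10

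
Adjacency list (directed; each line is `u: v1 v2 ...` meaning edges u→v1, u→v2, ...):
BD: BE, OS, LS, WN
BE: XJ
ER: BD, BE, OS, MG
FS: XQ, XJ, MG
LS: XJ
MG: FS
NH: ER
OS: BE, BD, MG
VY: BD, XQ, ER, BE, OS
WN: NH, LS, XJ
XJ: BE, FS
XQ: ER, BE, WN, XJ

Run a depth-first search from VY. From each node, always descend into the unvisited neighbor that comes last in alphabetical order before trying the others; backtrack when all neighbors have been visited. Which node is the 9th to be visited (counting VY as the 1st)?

Visit VY
VY → XQ
XQ → XJ
XJ → FS
FS → MG
XJ → BE
XQ → WN
WN → NH
NH → ER
ER → OS
OS → BD
BD → LS

Visit order: VY, XQ, XJ, FS, MG, BE, WN, NH, ER, OS, BD, LS

ER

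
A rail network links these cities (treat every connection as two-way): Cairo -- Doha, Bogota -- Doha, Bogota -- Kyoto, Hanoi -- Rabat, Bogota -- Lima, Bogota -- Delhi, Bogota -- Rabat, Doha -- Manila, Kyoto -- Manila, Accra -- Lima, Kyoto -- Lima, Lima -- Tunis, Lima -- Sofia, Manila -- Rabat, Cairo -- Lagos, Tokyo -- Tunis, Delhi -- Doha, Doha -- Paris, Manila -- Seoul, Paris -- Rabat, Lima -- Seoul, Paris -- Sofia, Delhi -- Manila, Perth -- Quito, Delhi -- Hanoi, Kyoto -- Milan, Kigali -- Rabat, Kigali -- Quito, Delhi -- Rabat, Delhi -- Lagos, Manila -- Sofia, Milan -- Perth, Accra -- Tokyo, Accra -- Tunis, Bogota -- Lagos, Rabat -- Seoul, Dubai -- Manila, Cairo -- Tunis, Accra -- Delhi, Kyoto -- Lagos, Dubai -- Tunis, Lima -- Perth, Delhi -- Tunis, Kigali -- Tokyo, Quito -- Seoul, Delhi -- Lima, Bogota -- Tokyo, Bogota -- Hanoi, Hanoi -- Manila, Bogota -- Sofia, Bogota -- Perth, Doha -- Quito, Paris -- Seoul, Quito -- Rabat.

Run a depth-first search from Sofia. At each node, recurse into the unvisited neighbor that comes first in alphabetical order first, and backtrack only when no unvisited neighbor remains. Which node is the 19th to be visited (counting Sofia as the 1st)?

Hanoi

Visit Sofia
Sofia → Bogota
Bogota → Delhi
Delhi → Accra
Accra → Lima
Lima → Kyoto
Kyoto → Lagos
Lagos → Cairo
Cairo → Doha
Doha → Manila
Manila → Dubai
Dubai → Tunis
Tunis → Tokyo
Tokyo → Kigali
Kigali → Quito
Quito → Perth
Perth → Milan
Quito → Rabat
Rabat → Hanoi
Rabat → Paris
Paris → Seoul

Visit order: Sofia, Bogota, Delhi, Accra, Lima, Kyoto, Lagos, Cairo, Doha, Manila, Dubai, Tunis, Tokyo, Kigali, Quito, Perth, Milan, Rabat, Hanoi, Paris, Seoul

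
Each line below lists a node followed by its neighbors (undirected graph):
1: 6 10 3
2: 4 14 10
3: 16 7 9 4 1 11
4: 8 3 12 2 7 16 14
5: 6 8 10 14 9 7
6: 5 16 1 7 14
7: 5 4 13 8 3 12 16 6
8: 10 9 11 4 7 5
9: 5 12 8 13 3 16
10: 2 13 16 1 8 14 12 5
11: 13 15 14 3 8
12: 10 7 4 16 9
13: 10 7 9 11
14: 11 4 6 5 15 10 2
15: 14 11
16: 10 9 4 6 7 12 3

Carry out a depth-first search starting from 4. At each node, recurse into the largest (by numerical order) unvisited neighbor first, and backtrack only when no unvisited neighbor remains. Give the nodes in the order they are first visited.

Visit 4
4 → 16
16 → 12
12 → 10
10 → 14
14 → 15
15 → 11
11 → 13
13 → 9
9 → 8
8 → 7
7 → 6
6 → 5
6 → 1
1 → 3
14 → 2

4 16 12 10 14 15 11 13 9 8 7 6 5 1 3 2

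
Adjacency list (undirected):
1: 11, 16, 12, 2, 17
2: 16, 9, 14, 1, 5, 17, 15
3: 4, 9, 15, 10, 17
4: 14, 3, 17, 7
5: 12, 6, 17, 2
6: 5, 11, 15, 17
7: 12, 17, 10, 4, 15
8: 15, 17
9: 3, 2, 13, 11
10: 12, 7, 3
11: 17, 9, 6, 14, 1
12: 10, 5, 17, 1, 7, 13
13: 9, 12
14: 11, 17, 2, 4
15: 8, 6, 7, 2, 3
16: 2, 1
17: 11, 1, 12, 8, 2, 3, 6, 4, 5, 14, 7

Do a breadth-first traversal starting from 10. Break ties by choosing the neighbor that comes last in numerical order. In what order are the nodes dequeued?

10, 12, 7, 3, 17, 13, 5, 1, 15, 4, 9, 14, 11, 8, 6, 2, 16

Visit 10; enqueue 12, 7, 3 → queue [12, 7, 3]
Visit 12; enqueue 17, 13, 5, 1 → queue [7, 3, 17, 13, 5, 1]
Visit 7; enqueue 15, 4 → queue [3, 17, 13, 5, 1, 15, 4]
Visit 3; enqueue 9 → queue [17, 13, 5, 1, 15, 4, 9]
Visit 17; enqueue 14, 11, 8, 6, 2 → queue [13, 5, 1, 15, 4, 9, 14, 11, 8, 6, 2]
Visit 13 → queue [5, 1, 15, 4, 9, 14, 11, 8, 6, 2]
Visit 5 → queue [1, 15, 4, 9, 14, 11, 8, 6, 2]
Visit 1; enqueue 16 → queue [15, 4, 9, 14, 11, 8, 6, 2, 16]
Visit 15 → queue [4, 9, 14, 11, 8, 6, 2, 16]
Visit 4 → queue [9, 14, 11, 8, 6, 2, 16]
Visit 9 → queue [14, 11, 8, 6, 2, 16]
Visit 14 → queue [11, 8, 6, 2, 16]
Visit 11 → queue [8, 6, 2, 16]
Visit 8 → queue [6, 2, 16]
Visit 6 → queue [2, 16]
Visit 2 → queue [16]
Visit 16 → queue []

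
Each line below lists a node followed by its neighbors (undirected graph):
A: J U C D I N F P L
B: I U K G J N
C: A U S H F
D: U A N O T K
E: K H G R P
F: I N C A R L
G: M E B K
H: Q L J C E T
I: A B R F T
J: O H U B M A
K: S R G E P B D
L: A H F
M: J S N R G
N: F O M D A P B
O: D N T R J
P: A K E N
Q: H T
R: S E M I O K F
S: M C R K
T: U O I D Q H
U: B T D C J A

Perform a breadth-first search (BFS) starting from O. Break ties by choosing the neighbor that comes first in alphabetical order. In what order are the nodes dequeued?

Visit O; enqueue D, J, N, R, T → queue [D, J, N, R, T]
Visit D; enqueue A, K, U → queue [J, N, R, T, A, K, U]
Visit J; enqueue B, H, M → queue [N, R, T, A, K, U, B, H, M]
Visit N; enqueue F, P → queue [R, T, A, K, U, B, H, M, F, P]
Visit R; enqueue E, I, S → queue [T, A, K, U, B, H, M, F, P, E, I, S]
Visit T; enqueue Q → queue [A, K, U, B, H, M, F, P, E, I, S, Q]
Visit A; enqueue C, L → queue [K, U, B, H, M, F, P, E, I, S, Q, C, L]
Visit K; enqueue G → queue [U, B, H, M, F, P, E, I, S, Q, C, L, G]
Visit U → queue [B, H, M, F, P, E, I, S, Q, C, L, G]
Visit B → queue [H, M, F, P, E, I, S, Q, C, L, G]
Visit H → queue [M, F, P, E, I, S, Q, C, L, G]
Visit M → queue [F, P, E, I, S, Q, C, L, G]
Visit F → queue [P, E, I, S, Q, C, L, G]
Visit P → queue [E, I, S, Q, C, L, G]
Visit E → queue [I, S, Q, C, L, G]
Visit I → queue [S, Q, C, L, G]
Visit S → queue [Q, C, L, G]
Visit Q → queue [C, L, G]
Visit C → queue [L, G]
Visit L → queue [G]
Visit G → queue []

O, D, J, N, R, T, A, K, U, B, H, M, F, P, E, I, S, Q, C, L, G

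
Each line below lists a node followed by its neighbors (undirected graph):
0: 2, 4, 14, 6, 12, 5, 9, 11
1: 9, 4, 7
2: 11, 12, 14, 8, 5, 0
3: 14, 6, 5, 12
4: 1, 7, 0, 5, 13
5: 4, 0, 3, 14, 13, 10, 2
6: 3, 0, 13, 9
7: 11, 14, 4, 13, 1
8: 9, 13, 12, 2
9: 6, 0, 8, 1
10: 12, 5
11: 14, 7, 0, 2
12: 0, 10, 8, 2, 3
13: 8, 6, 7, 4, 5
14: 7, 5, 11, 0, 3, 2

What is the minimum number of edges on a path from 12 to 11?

Level 0: 12
Level 1: 0, 2, 3, 8, 10
Level 2: 4, 5, 6, 9, 11, 13, 14
Level 3: 1, 7
11 first appears at level 2.

2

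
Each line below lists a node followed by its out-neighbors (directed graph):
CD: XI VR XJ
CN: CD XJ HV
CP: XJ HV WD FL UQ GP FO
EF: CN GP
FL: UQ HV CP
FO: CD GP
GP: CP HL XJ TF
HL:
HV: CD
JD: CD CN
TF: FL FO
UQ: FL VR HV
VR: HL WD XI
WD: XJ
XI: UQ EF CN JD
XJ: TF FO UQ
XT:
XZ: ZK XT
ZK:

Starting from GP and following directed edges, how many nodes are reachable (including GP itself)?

BFS from GP visits: GP, CP, HL, TF, XJ, FL, FO, HV, UQ, WD, CD, VR, XI, CN, EF, JD
Reachable nodes: 16 of 19 total.

16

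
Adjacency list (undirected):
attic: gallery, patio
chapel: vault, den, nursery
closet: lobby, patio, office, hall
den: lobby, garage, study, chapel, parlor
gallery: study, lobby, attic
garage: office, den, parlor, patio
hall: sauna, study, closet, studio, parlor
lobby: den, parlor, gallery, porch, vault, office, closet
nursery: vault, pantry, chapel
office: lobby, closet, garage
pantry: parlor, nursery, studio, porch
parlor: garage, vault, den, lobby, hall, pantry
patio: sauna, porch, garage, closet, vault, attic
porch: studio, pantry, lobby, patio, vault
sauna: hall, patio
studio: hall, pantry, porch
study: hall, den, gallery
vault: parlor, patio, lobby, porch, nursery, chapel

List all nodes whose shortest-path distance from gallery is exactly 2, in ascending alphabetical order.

Level 0: gallery
Level 1: attic, lobby, study
Level 2: closet, den, hall, office, parlor, patio, porch, vault
Level 3: chapel, garage, nursery, pantry, sauna, studio

closet, den, hall, office, parlor, patio, porch, vault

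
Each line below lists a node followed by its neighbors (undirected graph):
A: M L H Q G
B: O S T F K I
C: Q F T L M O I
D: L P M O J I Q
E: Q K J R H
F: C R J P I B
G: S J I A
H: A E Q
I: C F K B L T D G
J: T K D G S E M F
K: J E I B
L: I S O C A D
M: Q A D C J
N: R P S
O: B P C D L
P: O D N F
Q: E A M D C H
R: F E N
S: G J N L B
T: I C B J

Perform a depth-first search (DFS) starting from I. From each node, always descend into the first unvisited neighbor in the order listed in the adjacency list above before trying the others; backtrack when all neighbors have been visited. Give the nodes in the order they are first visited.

I → C → Q → E → K → J → T → B → O → P → D → L → S → G → A → M → H → N → R → F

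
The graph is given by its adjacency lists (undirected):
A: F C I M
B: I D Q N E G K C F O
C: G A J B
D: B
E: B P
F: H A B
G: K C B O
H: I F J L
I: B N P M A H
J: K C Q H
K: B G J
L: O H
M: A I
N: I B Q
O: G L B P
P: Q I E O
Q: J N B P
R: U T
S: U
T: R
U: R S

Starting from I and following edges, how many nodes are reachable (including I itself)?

BFS from I visits: I, P, N, M, H, B, A, Q, O, E, L, J, F, K, G, D, C
Reachable nodes: 17 of 21 total.

17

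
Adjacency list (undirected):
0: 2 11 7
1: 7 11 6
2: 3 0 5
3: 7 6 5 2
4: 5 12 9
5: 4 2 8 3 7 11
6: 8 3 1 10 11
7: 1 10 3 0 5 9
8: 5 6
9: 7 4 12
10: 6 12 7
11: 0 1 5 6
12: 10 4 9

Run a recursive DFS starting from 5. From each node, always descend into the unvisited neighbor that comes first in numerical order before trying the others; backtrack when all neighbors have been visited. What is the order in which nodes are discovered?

Visit 5
5 → 2
2 → 0
0 → 7
7 → 1
1 → 6
6 → 3
6 → 8
6 → 10
10 → 12
12 → 4
4 → 9
6 → 11

5, 2, 0, 7, 1, 6, 3, 8, 10, 12, 4, 9, 11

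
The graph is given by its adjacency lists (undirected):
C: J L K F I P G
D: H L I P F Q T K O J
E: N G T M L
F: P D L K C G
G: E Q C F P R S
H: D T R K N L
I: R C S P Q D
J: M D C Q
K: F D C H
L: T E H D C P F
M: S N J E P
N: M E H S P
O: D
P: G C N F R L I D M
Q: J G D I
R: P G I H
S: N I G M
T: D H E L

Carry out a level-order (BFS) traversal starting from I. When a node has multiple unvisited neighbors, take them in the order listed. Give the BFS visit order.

Visit I; enqueue R, C, S, P, Q, D → queue [R, C, S, P, Q, D]
Visit R; enqueue G, H → queue [C, S, P, Q, D, G, H]
Visit C; enqueue J, L, K, F → queue [S, P, Q, D, G, H, J, L, K, F]
Visit S; enqueue N, M → queue [P, Q, D, G, H, J, L, K, F, N, M]
Visit P → queue [Q, D, G, H, J, L, K, F, N, M]
Visit Q → queue [D, G, H, J, L, K, F, N, M]
Visit D; enqueue T, O → queue [G, H, J, L, K, F, N, M, T, O]
Visit G; enqueue E → queue [H, J, L, K, F, N, M, T, O, E]
Visit H → queue [J, L, K, F, N, M, T, O, E]
Visit J → queue [L, K, F, N, M, T, O, E]
Visit L → queue [K, F, N, M, T, O, E]
Visit K → queue [F, N, M, T, O, E]
Visit F → queue [N, M, T, O, E]
Visit N → queue [M, T, O, E]
Visit M → queue [T, O, E]
Visit T → queue [O, E]
Visit O → queue [E]
Visit E → queue []

I, R, C, S, P, Q, D, G, H, J, L, K, F, N, M, T, O, E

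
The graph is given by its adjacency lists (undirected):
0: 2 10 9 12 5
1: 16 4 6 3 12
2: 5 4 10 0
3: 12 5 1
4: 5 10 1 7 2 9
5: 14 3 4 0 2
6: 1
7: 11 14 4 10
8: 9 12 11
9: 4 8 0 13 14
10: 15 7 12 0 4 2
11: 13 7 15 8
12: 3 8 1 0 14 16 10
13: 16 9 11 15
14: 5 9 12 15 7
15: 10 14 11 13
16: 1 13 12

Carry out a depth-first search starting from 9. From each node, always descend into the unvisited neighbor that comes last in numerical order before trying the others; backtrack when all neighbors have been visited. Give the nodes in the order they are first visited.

Visit 9
9 → 14
14 → 15
15 → 13
13 → 16
16 → 12
12 → 10
10 → 7
7 → 11
11 → 8
7 → 4
4 → 5
5 → 3
3 → 1
1 → 6
5 → 2
2 → 0

9, 14, 15, 13, 16, 12, 10, 7, 11, 8, 4, 5, 3, 1, 6, 2, 0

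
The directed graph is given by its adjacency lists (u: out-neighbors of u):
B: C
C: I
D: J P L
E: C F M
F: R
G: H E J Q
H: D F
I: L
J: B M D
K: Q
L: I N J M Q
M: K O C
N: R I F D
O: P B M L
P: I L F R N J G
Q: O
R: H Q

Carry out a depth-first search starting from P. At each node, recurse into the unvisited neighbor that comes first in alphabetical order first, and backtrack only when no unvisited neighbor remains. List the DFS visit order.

Visit P
P → F
F → R
R → H
H → D
D → J
J → B
B → C
C → I
I → L
L → M
M → K
K → Q
Q → O
L → N
P → G
G → E

P → F → R → H → D → J → B → C → I → L → M → K → Q → O → N → G → E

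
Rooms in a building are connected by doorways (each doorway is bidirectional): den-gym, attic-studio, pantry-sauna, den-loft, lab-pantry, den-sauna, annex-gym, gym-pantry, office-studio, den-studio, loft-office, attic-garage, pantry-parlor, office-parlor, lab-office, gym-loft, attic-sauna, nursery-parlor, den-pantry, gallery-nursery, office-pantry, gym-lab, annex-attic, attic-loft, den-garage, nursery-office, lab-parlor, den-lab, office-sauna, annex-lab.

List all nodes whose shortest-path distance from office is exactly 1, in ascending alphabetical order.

lab, loft, nursery, pantry, parlor, sauna, studio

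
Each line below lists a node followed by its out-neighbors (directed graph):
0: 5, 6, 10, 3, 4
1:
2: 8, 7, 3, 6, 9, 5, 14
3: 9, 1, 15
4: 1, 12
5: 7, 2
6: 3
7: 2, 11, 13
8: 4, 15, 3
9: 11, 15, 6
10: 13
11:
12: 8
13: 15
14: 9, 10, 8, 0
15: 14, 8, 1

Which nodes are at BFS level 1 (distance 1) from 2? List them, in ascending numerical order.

Level 0: 2
Level 1: 3, 5, 6, 7, 8, 9, 14
Level 2: 0, 1, 4, 10, 11, 13, 15
Level 3: 12

3, 5, 6, 7, 8, 9, 14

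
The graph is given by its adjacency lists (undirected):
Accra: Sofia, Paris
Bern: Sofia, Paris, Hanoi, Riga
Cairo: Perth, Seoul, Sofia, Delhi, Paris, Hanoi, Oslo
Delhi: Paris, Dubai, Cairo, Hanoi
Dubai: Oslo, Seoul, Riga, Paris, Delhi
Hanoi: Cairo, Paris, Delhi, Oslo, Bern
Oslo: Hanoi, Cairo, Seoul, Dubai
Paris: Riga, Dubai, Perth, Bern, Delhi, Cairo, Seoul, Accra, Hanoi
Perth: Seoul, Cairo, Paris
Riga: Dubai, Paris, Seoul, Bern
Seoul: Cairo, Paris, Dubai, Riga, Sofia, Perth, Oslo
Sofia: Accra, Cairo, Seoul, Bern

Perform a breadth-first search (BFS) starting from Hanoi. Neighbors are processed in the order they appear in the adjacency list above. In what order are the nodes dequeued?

Hanoi -> Cairo -> Paris -> Delhi -> Oslo -> Bern -> Perth -> Seoul -> Sofia -> Riga -> Dubai -> Accra

Visit Hanoi; enqueue Cairo, Paris, Delhi, Oslo, Bern → queue [Cairo, Paris, Delhi, Oslo, Bern]
Visit Cairo; enqueue Perth, Seoul, Sofia → queue [Paris, Delhi, Oslo, Bern, Perth, Seoul, Sofia]
Visit Paris; enqueue Riga, Dubai, Accra → queue [Delhi, Oslo, Bern, Perth, Seoul, Sofia, Riga, Dubai, Accra]
Visit Delhi → queue [Oslo, Bern, Perth, Seoul, Sofia, Riga, Dubai, Accra]
Visit Oslo → queue [Bern, Perth, Seoul, Sofia, Riga, Dubai, Accra]
Visit Bern → queue [Perth, Seoul, Sofia, Riga, Dubai, Accra]
Visit Perth → queue [Seoul, Sofia, Riga, Dubai, Accra]
Visit Seoul → queue [Sofia, Riga, Dubai, Accra]
Visit Sofia → queue [Riga, Dubai, Accra]
Visit Riga → queue [Dubai, Accra]
Visit Dubai → queue [Accra]
Visit Accra → queue []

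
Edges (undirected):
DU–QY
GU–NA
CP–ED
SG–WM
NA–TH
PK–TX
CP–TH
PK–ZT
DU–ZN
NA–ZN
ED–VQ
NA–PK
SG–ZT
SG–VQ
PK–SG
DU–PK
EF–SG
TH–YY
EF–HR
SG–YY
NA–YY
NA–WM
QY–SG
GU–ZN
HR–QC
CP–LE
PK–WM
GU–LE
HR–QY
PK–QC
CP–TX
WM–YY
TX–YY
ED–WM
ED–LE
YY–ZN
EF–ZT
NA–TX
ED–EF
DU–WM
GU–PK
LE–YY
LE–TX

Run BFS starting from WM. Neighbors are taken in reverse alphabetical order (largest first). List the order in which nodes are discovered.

WM → YY → SG → PK → NA → ED → DU → ZN → TX → TH → LE → ZT → VQ → QY → EF → QC → GU → CP → HR

Visit WM; enqueue YY, SG, PK, NA, ED, DU → queue [YY, SG, PK, NA, ED, DU]
Visit YY; enqueue ZN, TX, TH, LE → queue [SG, PK, NA, ED, DU, ZN, TX, TH, LE]
Visit SG; enqueue ZT, VQ, QY, EF → queue [PK, NA, ED, DU, ZN, TX, TH, LE, ZT, VQ, QY, EF]
Visit PK; enqueue QC, GU → queue [NA, ED, DU, ZN, TX, TH, LE, ZT, VQ, QY, EF, QC, GU]
Visit NA → queue [ED, DU, ZN, TX, TH, LE, ZT, VQ, QY, EF, QC, GU]
Visit ED; enqueue CP → queue [DU, ZN, TX, TH, LE, ZT, VQ, QY, EF, QC, GU, CP]
Visit DU → queue [ZN, TX, TH, LE, ZT, VQ, QY, EF, QC, GU, CP]
Visit ZN → queue [TX, TH, LE, ZT, VQ, QY, EF, QC, GU, CP]
Visit TX → queue [TH, LE, ZT, VQ, QY, EF, QC, GU, CP]
Visit TH → queue [LE, ZT, VQ, QY, EF, QC, GU, CP]
Visit LE → queue [ZT, VQ, QY, EF, QC, GU, CP]
Visit ZT → queue [VQ, QY, EF, QC, GU, CP]
Visit VQ → queue [QY, EF, QC, GU, CP]
Visit QY; enqueue HR → queue [EF, QC, GU, CP, HR]
Visit EF → queue [QC, GU, CP, HR]
Visit QC → queue [GU, CP, HR]
Visit GU → queue [CP, HR]
Visit CP → queue [HR]
Visit HR → queue []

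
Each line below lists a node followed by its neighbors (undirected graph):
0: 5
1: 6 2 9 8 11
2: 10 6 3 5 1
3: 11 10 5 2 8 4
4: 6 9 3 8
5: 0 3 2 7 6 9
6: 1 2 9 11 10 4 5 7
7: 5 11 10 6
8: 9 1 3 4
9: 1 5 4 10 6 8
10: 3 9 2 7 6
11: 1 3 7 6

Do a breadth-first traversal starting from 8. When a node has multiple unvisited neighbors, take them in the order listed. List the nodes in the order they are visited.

8 9 1 3 4 5 10 6 2 11 0 7

Visit 8; enqueue 9, 1, 3, 4 → queue [9, 1, 3, 4]
Visit 9; enqueue 5, 10, 6 → queue [1, 3, 4, 5, 10, 6]
Visit 1; enqueue 2, 11 → queue [3, 4, 5, 10, 6, 2, 11]
Visit 3 → queue [4, 5, 10, 6, 2, 11]
Visit 4 → queue [5, 10, 6, 2, 11]
Visit 5; enqueue 0, 7 → queue [10, 6, 2, 11, 0, 7]
Visit 10 → queue [6, 2, 11, 0, 7]
Visit 6 → queue [2, 11, 0, 7]
Visit 2 → queue [11, 0, 7]
Visit 11 → queue [0, 7]
Visit 0 → queue [7]
Visit 7 → queue []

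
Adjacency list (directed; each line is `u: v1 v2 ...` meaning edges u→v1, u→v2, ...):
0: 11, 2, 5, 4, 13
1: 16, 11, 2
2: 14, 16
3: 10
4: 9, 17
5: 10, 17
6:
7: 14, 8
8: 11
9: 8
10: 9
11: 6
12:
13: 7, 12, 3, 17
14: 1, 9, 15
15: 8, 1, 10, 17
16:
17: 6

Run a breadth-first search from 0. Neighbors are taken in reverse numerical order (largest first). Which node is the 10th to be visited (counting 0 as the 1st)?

Visit 0; enqueue 13, 11, 5, 4, 2 → queue [13, 11, 5, 4, 2]
Visit 13; enqueue 17, 12, 7, 3 → queue [11, 5, 4, 2, 17, 12, 7, 3]
Visit 11; enqueue 6 → queue [5, 4, 2, 17, 12, 7, 3, 6]
Visit 5; enqueue 10 → queue [4, 2, 17, 12, 7, 3, 6, 10]
Visit 4; enqueue 9 → queue [2, 17, 12, 7, 3, 6, 10, 9]
Visit 2; enqueue 16, 14 → queue [17, 12, 7, 3, 6, 10, 9, 16, 14]
Visit 17 → queue [12, 7, 3, 6, 10, 9, 16, 14]
Visit 12 → queue [7, 3, 6, 10, 9, 16, 14]
Visit 7; enqueue 8 → queue [3, 6, 10, 9, 16, 14, 8]
Visit 3 → queue [6, 10, 9, 16, 14, 8]
Visit 6 → queue [10, 9, 16, 14, 8]
Visit 10 → queue [9, 16, 14, 8]
Visit 9 → queue [16, 14, 8]
Visit 16 → queue [14, 8]
Visit 14; enqueue 15, 1 → queue [8, 15, 1]
Visit 8 → queue [15, 1]
Visit 15 → queue [1]
Visit 1 → queue []

Visit order: 0, 13, 11, 5, 4, 2, 17, 12, 7, 3, 6, 10, 9, 16, 14, 8, 15, 1

3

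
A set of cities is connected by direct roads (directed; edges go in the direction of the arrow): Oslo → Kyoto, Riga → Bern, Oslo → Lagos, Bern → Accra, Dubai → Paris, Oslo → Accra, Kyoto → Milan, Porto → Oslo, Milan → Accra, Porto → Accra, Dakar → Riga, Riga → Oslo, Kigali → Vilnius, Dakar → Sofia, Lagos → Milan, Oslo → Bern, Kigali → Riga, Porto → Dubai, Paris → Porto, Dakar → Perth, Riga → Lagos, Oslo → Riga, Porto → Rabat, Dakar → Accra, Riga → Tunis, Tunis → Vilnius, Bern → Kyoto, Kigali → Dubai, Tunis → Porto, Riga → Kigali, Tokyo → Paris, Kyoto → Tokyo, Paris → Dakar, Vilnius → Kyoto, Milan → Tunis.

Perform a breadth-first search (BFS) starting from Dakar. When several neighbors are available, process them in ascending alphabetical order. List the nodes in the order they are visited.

Visit Dakar; enqueue Accra, Perth, Riga, Sofia → queue [Accra, Perth, Riga, Sofia]
Visit Accra → queue [Perth, Riga, Sofia]
Visit Perth → queue [Riga, Sofia]
Visit Riga; enqueue Bern, Kigali, Lagos, Oslo, Tunis → queue [Sofia, Bern, Kigali, Lagos, Oslo, Tunis]
Visit Sofia → queue [Bern, Kigali, Lagos, Oslo, Tunis]
Visit Bern; enqueue Kyoto → queue [Kigali, Lagos, Oslo, Tunis, Kyoto]
Visit Kigali; enqueue Dubai, Vilnius → queue [Lagos, Oslo, Tunis, Kyoto, Dubai, Vilnius]
Visit Lagos; enqueue Milan → queue [Oslo, Tunis, Kyoto, Dubai, Vilnius, Milan]
Visit Oslo → queue [Tunis, Kyoto, Dubai, Vilnius, Milan]
Visit Tunis; enqueue Porto → queue [Kyoto, Dubai, Vilnius, Milan, Porto]
Visit Kyoto; enqueue Tokyo → queue [Dubai, Vilnius, Milan, Porto, Tokyo]
Visit Dubai; enqueue Paris → queue [Vilnius, Milan, Porto, Tokyo, Paris]
Visit Vilnius → queue [Milan, Porto, Tokyo, Paris]
Visit Milan → queue [Porto, Tokyo, Paris]
Visit Porto; enqueue Rabat → queue [Tokyo, Paris, Rabat]
Visit Tokyo → queue [Paris, Rabat]
Visit Paris → queue [Rabat]
Visit Rabat → queue []

Dakar → Accra → Perth → Riga → Sofia → Bern → Kigali → Lagos → Oslo → Tunis → Kyoto → Dubai → Vilnius → Milan → Porto → Tokyo → Paris → Rabat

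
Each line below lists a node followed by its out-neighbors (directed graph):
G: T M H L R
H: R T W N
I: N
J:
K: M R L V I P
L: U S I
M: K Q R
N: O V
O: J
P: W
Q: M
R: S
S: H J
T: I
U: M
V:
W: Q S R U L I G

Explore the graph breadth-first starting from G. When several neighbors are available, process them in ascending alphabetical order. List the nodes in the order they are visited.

G, H, L, M, R, T, N, W, I, S, U, K, Q, O, V, J, P

Visit G; enqueue H, L, M, R, T → queue [H, L, M, R, T]
Visit H; enqueue N, W → queue [L, M, R, T, N, W]
Visit L; enqueue I, S, U → queue [M, R, T, N, W, I, S, U]
Visit M; enqueue K, Q → queue [R, T, N, W, I, S, U, K, Q]
Visit R → queue [T, N, W, I, S, U, K, Q]
Visit T → queue [N, W, I, S, U, K, Q]
Visit N; enqueue O, V → queue [W, I, S, U, K, Q, O, V]
Visit W → queue [I, S, U, K, Q, O, V]
Visit I → queue [S, U, K, Q, O, V]
Visit S; enqueue J → queue [U, K, Q, O, V, J]
Visit U → queue [K, Q, O, V, J]
Visit K; enqueue P → queue [Q, O, V, J, P]
Visit Q → queue [O, V, J, P]
Visit O → queue [V, J, P]
Visit V → queue [J, P]
Visit J → queue [P]
Visit P → queue []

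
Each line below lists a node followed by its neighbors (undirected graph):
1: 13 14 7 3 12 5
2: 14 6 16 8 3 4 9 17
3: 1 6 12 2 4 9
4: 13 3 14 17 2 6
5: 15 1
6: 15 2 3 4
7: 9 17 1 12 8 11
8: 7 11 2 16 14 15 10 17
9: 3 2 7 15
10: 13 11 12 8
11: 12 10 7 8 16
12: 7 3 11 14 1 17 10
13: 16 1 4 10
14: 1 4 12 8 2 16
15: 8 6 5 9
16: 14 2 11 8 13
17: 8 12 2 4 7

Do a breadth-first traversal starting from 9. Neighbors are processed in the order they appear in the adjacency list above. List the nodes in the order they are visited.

9, 3, 2, 7, 15, 1, 6, 12, 4, 14, 16, 8, 17, 11, 5, 13, 10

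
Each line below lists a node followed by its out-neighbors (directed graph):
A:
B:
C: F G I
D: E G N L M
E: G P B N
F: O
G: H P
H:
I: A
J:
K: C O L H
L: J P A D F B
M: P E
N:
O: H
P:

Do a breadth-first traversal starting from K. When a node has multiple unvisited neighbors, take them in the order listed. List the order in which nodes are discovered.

K, C, O, L, H, F, G, I, J, P, A, D, B, E, N, M

Visit K; enqueue C, O, L, H → queue [C, O, L, H]
Visit C; enqueue F, G, I → queue [O, L, H, F, G, I]
Visit O → queue [L, H, F, G, I]
Visit L; enqueue J, P, A, D, B → queue [H, F, G, I, J, P, A, D, B]
Visit H → queue [F, G, I, J, P, A, D, B]
Visit F → queue [G, I, J, P, A, D, B]
Visit G → queue [I, J, P, A, D, B]
Visit I → queue [J, P, A, D, B]
Visit J → queue [P, A, D, B]
Visit P → queue [A, D, B]
Visit A → queue [D, B]
Visit D; enqueue E, N, M → queue [B, E, N, M]
Visit B → queue [E, N, M]
Visit E → queue [N, M]
Visit N → queue [M]
Visit M → queue []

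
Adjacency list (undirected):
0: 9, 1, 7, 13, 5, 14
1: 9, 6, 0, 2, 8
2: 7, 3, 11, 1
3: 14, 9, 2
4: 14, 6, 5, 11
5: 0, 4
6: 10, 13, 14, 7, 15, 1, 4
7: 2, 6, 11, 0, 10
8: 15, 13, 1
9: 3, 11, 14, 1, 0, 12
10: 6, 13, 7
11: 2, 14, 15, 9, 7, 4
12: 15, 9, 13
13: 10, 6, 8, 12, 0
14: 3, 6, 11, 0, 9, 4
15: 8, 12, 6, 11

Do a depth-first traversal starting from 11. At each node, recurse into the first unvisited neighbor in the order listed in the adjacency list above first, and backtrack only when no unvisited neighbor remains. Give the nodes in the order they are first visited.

Visit 11
11 → 2
2 → 7
7 → 6
6 → 10
10 → 13
13 → 8
8 → 15
15 → 12
12 → 9
9 → 3
3 → 14
14 → 0
0 → 1
0 → 5
5 → 4

11 2 7 6 10 13 8 15 12 9 3 14 0 1 5 4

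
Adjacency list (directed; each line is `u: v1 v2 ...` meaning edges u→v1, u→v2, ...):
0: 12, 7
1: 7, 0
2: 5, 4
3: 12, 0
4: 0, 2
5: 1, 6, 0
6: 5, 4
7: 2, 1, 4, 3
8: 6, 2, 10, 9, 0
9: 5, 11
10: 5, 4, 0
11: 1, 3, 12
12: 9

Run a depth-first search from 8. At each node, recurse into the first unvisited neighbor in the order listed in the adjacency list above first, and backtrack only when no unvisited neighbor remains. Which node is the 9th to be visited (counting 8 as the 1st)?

Visit 8
8 → 6
6 → 5
5 → 1
1 → 7
7 → 2
2 → 4
4 → 0
0 → 12
12 → 9
9 → 11
11 → 3
8 → 10

Visit order: 8, 6, 5, 1, 7, 2, 4, 0, 12, 9, 11, 3, 10

12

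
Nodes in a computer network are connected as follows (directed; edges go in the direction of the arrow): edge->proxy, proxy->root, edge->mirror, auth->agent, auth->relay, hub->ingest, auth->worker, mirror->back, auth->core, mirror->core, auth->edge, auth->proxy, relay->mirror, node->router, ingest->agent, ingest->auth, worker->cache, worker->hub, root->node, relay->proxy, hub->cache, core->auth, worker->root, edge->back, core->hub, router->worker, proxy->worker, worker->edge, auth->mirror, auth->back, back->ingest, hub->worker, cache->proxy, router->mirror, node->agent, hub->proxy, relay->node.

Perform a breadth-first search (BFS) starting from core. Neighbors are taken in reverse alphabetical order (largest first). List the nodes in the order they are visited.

core hub auth worker proxy ingest cache relay mirror edge back agent root node router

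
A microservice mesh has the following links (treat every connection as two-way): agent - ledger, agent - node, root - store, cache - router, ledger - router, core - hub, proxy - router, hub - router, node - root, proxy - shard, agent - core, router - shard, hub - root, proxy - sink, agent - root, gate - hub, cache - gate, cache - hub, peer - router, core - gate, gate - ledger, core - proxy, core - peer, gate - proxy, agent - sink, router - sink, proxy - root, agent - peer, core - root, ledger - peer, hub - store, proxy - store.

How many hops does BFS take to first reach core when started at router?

Level 0: router
Level 1: cache, hub, ledger, peer, proxy, shard, sink
Level 2: agent, core, gate, root, store
Level 3: node
core first appears at level 2.

2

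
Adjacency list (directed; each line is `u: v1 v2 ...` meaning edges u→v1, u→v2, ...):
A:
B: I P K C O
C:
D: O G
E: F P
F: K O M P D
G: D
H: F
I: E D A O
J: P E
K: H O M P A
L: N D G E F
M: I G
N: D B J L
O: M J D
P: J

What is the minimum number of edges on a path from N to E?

Level 0: N
Level 1: B, D, J, L
Level 2: C, E, F, G, I, K, O, P
Level 3: A, H, M
E first appears at level 2.

2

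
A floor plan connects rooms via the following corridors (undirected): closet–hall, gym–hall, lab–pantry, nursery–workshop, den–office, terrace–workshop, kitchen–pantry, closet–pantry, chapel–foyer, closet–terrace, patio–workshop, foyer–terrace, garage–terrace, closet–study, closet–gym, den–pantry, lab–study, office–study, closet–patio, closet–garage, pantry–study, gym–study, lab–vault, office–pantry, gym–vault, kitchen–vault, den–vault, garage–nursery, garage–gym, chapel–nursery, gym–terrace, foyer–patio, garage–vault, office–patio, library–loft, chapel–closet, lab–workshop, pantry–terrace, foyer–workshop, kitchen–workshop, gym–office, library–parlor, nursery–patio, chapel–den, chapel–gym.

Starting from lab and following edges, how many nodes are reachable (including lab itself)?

BFS from lab visits: lab, workshop, vault, study, pantry, terrace, patio, nursery, kitchen, foyer, gym, garage, den, office, closet, chapel, hall
Reachable nodes: 17 of 20 total.

17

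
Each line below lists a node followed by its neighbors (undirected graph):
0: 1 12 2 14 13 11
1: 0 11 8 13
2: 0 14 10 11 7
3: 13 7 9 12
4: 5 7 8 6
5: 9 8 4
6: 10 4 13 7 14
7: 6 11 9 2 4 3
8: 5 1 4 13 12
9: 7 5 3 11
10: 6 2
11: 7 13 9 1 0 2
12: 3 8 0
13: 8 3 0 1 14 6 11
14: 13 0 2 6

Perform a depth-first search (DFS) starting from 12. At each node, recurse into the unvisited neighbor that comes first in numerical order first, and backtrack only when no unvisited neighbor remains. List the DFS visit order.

12, 0, 1, 8, 4, 5, 9, 3, 7, 2, 10, 6, 13, 11, 14

Visit 12
12 → 0
0 → 1
1 → 8
8 → 4
4 → 5
5 → 9
9 → 3
3 → 7
7 → 2
2 → 10
10 → 6
6 → 13
13 → 11
13 → 14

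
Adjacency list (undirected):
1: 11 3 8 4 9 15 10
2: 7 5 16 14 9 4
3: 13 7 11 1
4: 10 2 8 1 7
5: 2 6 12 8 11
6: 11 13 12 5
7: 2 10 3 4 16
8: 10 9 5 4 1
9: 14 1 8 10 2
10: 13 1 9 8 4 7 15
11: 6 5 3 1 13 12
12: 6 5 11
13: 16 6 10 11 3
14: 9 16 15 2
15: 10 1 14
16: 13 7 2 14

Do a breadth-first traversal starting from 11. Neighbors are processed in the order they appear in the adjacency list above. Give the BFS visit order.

Visit 11; enqueue 6, 5, 3, 1, 13, 12 → queue [6, 5, 3, 1, 13, 12]
Visit 6 → queue [5, 3, 1, 13, 12]
Visit 5; enqueue 2, 8 → queue [3, 1, 13, 12, 2, 8]
Visit 3; enqueue 7 → queue [1, 13, 12, 2, 8, 7]
Visit 1; enqueue 4, 9, 15, 10 → queue [13, 12, 2, 8, 7, 4, 9, 15, 10]
Visit 13; enqueue 16 → queue [12, 2, 8, 7, 4, 9, 15, 10, 16]
Visit 12 → queue [2, 8, 7, 4, 9, 15, 10, 16]
Visit 2; enqueue 14 → queue [8, 7, 4, 9, 15, 10, 16, 14]
Visit 8 → queue [7, 4, 9, 15, 10, 16, 14]
Visit 7 → queue [4, 9, 15, 10, 16, 14]
Visit 4 → queue [9, 15, 10, 16, 14]
Visit 9 → queue [15, 10, 16, 14]
Visit 15 → queue [10, 16, 14]
Visit 10 → queue [16, 14]
Visit 16 → queue [14]
Visit 14 → queue []

11 6 5 3 1 13 12 2 8 7 4 9 15 10 16 14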